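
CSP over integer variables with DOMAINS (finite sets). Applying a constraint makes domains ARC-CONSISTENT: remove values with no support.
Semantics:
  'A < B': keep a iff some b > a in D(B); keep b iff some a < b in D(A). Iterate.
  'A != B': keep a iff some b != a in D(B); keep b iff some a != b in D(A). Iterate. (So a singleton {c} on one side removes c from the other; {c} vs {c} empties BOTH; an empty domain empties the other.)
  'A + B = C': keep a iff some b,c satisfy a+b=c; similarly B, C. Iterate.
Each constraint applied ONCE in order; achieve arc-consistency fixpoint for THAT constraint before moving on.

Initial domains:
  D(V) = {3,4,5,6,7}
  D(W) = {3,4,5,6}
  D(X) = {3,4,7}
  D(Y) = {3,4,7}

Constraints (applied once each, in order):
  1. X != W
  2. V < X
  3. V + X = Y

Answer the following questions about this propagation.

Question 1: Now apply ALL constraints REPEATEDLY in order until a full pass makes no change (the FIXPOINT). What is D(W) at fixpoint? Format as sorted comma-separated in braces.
pass 0 (initial): D(W)={3,4,5,6}
pass 1: V {3,4,5,6,7}->{3}; X {3,4,7}->{4}; Y {3,4,7}->{7}
pass 2: W {3,4,5,6}->{3,5,6}
pass 3: no change
Fixpoint after 3 passes: D(W) = {3,5,6}

Answer: {3,5,6}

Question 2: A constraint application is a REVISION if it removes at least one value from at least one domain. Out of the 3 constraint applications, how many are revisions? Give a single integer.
Answer: 2

Derivation:
Constraint 1 (X != W) on D(X)={3,4,7} D(W)={3,4,5,6}: no change => not a revision
Constraint 2 (V < X) on D(V)={3,4,5,6,7} D(X)={3,4,7}: V {3,4,5,6,7}->{3,4,5,6}; X {3,4,7}->{4,7} => REVISION
Constraint 3 (V + X = Y) on D(V)={3,4,5,6} D(X)={4,7} D(Y)={3,4,7}: V {3,4,5,6}->{3}; X {4,7}->{4}; Y {3,4,7}->{7} => REVISION
Total revisions = 2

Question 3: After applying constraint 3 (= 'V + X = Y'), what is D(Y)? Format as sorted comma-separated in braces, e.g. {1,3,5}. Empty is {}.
Constraint 1 (X != W) on D(X)={3,4,7} D(W)={3,4,5,6}: no change
Constraint 2 (V < X) on D(V)={3,4,5,6,7} D(X)={3,4,7}: V {3,4,5,6,7}->{3,4,5,6}; X {3,4,7}->{4,7}
Constraint 3 (V + X = Y) on D(V)={3,4,5,6} D(X)={4,7} D(Y)={3,4,7}: V {3,4,5,6}->{3}; X {4,7}->{4}; Y {3,4,7}->{7}
So after constraint 3: D(Y) = {7}

Answer: {7}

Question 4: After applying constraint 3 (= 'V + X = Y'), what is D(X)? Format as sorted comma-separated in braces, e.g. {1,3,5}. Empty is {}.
Answer: {4}

Derivation:
Constraint 1 (X != W) on D(X)={3,4,7} D(W)={3,4,5,6}: no change
Constraint 2 (V < X) on D(V)={3,4,5,6,7} D(X)={3,4,7}: V {3,4,5,6,7}->{3,4,5,6}; X {3,4,7}->{4,7}
Constraint 3 (V + X = Y) on D(V)={3,4,5,6} D(X)={4,7} D(Y)={3,4,7}: V {3,4,5,6}->{3}; X {4,7}->{4}; Y {3,4,7}->{7}
So after constraint 3: D(X) = {4}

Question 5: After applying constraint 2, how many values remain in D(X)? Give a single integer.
Constraint 1 (X != W) on D(X)={3,4,7} D(W)={3,4,5,6}: no change
Constraint 2 (V < X) on D(V)={3,4,5,6,7} D(X)={3,4,7}: V {3,4,5,6,7}->{3,4,5,6}; X {3,4,7}->{4,7}
So after constraint 2: D(X)={4,7}, size = 2

Answer: 2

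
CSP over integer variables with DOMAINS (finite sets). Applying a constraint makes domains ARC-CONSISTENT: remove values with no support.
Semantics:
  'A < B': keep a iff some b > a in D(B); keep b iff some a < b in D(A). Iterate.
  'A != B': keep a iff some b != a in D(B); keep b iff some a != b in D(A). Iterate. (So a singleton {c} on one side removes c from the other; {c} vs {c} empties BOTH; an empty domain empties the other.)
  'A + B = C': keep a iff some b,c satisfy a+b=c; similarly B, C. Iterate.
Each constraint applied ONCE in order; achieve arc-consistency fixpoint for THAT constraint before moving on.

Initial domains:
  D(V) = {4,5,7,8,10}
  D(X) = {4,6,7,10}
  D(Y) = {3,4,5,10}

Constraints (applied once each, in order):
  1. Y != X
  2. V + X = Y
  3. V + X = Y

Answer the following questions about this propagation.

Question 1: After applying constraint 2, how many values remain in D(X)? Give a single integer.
Constraint 1 (Y != X) on D(Y)={3,4,5,10} D(X)={4,6,7,10}: no change
Constraint 2 (V + X = Y) on D(V)={4,5,7,8,10} D(X)={4,6,7,10} D(Y)={3,4,5,10}: V {4,5,7,8,10}->{4}; X {4,6,7,10}->{6}; Y {3,4,5,10}->{10}
So after constraint 2: D(X)={6}, size = 1

Answer: 1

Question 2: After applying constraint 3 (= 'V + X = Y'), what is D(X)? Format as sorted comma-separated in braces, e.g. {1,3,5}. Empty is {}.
Constraint 1 (Y != X) on D(Y)={3,4,5,10} D(X)={4,6,7,10}: no change
Constraint 2 (V + X = Y) on D(V)={4,5,7,8,10} D(X)={4,6,7,10} D(Y)={3,4,5,10}: V {4,5,7,8,10}->{4}; X {4,6,7,10}->{6}; Y {3,4,5,10}->{10}
Constraint 3 (V + X = Y) on D(V)={4} D(X)={6} D(Y)={10}: no change
So after constraint 3: D(X) = {6}

Answer: {6}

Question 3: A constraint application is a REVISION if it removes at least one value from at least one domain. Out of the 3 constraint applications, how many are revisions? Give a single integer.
Answer: 1

Derivation:
Constraint 1 (Y != X) on D(Y)={3,4,5,10} D(X)={4,6,7,10}: no change => not a revision
Constraint 2 (V + X = Y) on D(V)={4,5,7,8,10} D(X)={4,6,7,10} D(Y)={3,4,5,10}: V {4,5,7,8,10}->{4}; X {4,6,7,10}->{6}; Y {3,4,5,10}->{10} => REVISION
Constraint 3 (V + X = Y) on D(V)={4} D(X)={6} D(Y)={10}: no change => not a revision
Total revisions = 1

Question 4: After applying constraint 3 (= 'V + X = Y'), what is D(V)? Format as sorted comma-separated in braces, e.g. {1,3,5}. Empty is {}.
Constraint 1 (Y != X) on D(Y)={3,4,5,10} D(X)={4,6,7,10}: no change
Constraint 2 (V + X = Y) on D(V)={4,5,7,8,10} D(X)={4,6,7,10} D(Y)={3,4,5,10}: V {4,5,7,8,10}->{4}; X {4,6,7,10}->{6}; Y {3,4,5,10}->{10}
Constraint 3 (V + X = Y) on D(V)={4} D(X)={6} D(Y)={10}: no change
So after constraint 3: D(V) = {4}

Answer: {4}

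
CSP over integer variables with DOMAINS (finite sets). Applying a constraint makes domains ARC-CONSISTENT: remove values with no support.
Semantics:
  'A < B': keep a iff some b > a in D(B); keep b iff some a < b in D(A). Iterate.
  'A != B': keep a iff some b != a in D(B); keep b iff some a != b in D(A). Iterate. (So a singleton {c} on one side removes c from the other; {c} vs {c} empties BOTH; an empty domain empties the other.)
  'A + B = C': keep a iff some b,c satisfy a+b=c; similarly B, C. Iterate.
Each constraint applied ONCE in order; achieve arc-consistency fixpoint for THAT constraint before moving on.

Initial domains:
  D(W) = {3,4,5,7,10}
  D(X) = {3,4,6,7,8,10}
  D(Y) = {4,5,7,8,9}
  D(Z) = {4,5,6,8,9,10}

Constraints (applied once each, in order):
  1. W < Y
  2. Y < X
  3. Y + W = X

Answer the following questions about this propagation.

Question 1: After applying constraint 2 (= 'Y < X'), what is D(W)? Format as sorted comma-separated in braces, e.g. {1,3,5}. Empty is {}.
Answer: {3,4,5,7}

Derivation:
Constraint 1 (W < Y) on D(W)={3,4,5,7,10} D(Y)={4,5,7,8,9}: W {3,4,5,7,10}->{3,4,5,7}
Constraint 2 (Y < X) on D(Y)={4,5,7,8,9} D(X)={3,4,6,7,8,10}: X {3,4,6,7,8,10}->{6,7,8,10}
So after constraint 2: D(W) = {3,4,5,7}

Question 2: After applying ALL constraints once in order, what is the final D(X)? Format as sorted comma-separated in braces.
Answer: {7,8,10}

Derivation:
Constraint 1 (W < Y) on D(W)={3,4,5,7,10} D(Y)={4,5,7,8,9}: W {3,4,5,7,10}->{3,4,5,7}
Constraint 2 (Y < X) on D(Y)={4,5,7,8,9} D(X)={3,4,6,7,8,10}: X {3,4,6,7,8,10}->{6,7,8,10}
Constraint 3 (Y + W = X) on D(Y)={4,5,7,8,9} D(W)={3,4,5,7} D(X)={6,7,8,10}: Y {4,5,7,8,9}->{4,5,7}; W {3,4,5,7}->{3,4,5}; X {6,7,8,10}->{7,8,10}
So after all 3 constraints: D(X) = {7,8,10}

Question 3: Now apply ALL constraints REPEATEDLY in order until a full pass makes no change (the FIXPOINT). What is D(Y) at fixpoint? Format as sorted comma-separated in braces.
pass 0 (initial): D(Y)={4,5,7,8,9}
pass 1: W {3,4,5,7,10}->{3,4,5}; X {3,4,6,7,8,10}->{7,8,10}; Y {4,5,7,8,9}->{4,5,7}
pass 2: no change
Fixpoint after 2 passes: D(Y) = {4,5,7}

Answer: {4,5,7}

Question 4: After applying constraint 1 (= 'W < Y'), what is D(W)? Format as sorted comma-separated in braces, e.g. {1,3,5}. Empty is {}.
Constraint 1 (W < Y) on D(W)={3,4,5,7,10} D(Y)={4,5,7,8,9}: W {3,4,5,7,10}->{3,4,5,7}
So after constraint 1: D(W) = {3,4,5,7}

Answer: {3,4,5,7}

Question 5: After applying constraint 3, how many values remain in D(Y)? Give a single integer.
Constraint 1 (W < Y) on D(W)={3,4,5,7,10} D(Y)={4,5,7,8,9}: W {3,4,5,7,10}->{3,4,5,7}
Constraint 2 (Y < X) on D(Y)={4,5,7,8,9} D(X)={3,4,6,7,8,10}: X {3,4,6,7,8,10}->{6,7,8,10}
Constraint 3 (Y + W = X) on D(Y)={4,5,7,8,9} D(W)={3,4,5,7} D(X)={6,7,8,10}: Y {4,5,7,8,9}->{4,5,7}; W {3,4,5,7}->{3,4,5}; X {6,7,8,10}->{7,8,10}
So after constraint 3: D(Y)={4,5,7}, size = 3

Answer: 3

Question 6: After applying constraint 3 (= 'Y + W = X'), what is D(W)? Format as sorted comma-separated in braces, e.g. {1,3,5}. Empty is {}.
Answer: {3,4,5}

Derivation:
Constraint 1 (W < Y) on D(W)={3,4,5,7,10} D(Y)={4,5,7,8,9}: W {3,4,5,7,10}->{3,4,5,7}
Constraint 2 (Y < X) on D(Y)={4,5,7,8,9} D(X)={3,4,6,7,8,10}: X {3,4,6,7,8,10}->{6,7,8,10}
Constraint 3 (Y + W = X) on D(Y)={4,5,7,8,9} D(W)={3,4,5,7} D(X)={6,7,8,10}: Y {4,5,7,8,9}->{4,5,7}; W {3,4,5,7}->{3,4,5}; X {6,7,8,10}->{7,8,10}
So after constraint 3: D(W) = {3,4,5}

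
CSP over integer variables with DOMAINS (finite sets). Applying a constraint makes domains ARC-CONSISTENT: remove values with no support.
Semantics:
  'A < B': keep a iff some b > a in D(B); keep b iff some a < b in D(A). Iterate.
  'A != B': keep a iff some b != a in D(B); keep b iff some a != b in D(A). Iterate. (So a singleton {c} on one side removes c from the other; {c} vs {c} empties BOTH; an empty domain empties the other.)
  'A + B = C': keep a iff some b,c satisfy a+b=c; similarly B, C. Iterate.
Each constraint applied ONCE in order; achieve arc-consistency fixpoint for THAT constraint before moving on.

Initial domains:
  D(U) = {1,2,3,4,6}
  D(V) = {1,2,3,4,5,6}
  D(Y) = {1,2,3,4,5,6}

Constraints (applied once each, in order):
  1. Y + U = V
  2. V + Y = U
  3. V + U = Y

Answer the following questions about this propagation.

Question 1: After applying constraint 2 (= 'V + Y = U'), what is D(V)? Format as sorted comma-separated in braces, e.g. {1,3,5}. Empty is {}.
Answer: {2,3}

Derivation:
Constraint 1 (Y + U = V) on D(Y)={1,2,3,4,5,6} D(U)={1,2,3,4,6} D(V)={1,2,3,4,5,6}: Y {1,2,3,4,5,6}->{1,2,3,4,5}; U {1,2,3,4,6}->{1,2,3,4}; V {1,2,3,4,5,6}->{2,3,4,5,6}
Constraint 2 (V + Y = U) on D(V)={2,3,4,5,6} D(Y)={1,2,3,4,5} D(U)={1,2,3,4}: V {2,3,4,5,6}->{2,3}; Y {1,2,3,4,5}->{1,2}; U {1,2,3,4}->{3,4}
So after constraint 2: D(V) = {2,3}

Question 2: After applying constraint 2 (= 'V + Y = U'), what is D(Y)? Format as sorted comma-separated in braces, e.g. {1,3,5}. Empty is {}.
Answer: {1,2}

Derivation:
Constraint 1 (Y + U = V) on D(Y)={1,2,3,4,5,6} D(U)={1,2,3,4,6} D(V)={1,2,3,4,5,6}: Y {1,2,3,4,5,6}->{1,2,3,4,5}; U {1,2,3,4,6}->{1,2,3,4}; V {1,2,3,4,5,6}->{2,3,4,5,6}
Constraint 2 (V + Y = U) on D(V)={2,3,4,5,6} D(Y)={1,2,3,4,5} D(U)={1,2,3,4}: V {2,3,4,5,6}->{2,3}; Y {1,2,3,4,5}->{1,2}; U {1,2,3,4}->{3,4}
So after constraint 2: D(Y) = {1,2}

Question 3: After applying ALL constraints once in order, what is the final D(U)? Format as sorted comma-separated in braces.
Answer: {}

Derivation:
Constraint 1 (Y + U = V) on D(Y)={1,2,3,4,5,6} D(U)={1,2,3,4,6} D(V)={1,2,3,4,5,6}: Y {1,2,3,4,5,6}->{1,2,3,4,5}; U {1,2,3,4,6}->{1,2,3,4}; V {1,2,3,4,5,6}->{2,3,4,5,6}
Constraint 2 (V + Y = U) on D(V)={2,3,4,5,6} D(Y)={1,2,3,4,5} D(U)={1,2,3,4}: V {2,3,4,5,6}->{2,3}; Y {1,2,3,4,5}->{1,2}; U {1,2,3,4}->{3,4}
Constraint 3 (V + U = Y) on D(V)={2,3} D(U)={3,4} D(Y)={1,2}: V {2,3}->{}; U {3,4}->{}; Y {1,2}->{}
So after all 3 constraints: D(U) = {}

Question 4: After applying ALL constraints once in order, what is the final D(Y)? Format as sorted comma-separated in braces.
Constraint 1 (Y + U = V) on D(Y)={1,2,3,4,5,6} D(U)={1,2,3,4,6} D(V)={1,2,3,4,5,6}: Y {1,2,3,4,5,6}->{1,2,3,4,5}; U {1,2,3,4,6}->{1,2,3,4}; V {1,2,3,4,5,6}->{2,3,4,5,6}
Constraint 2 (V + Y = U) on D(V)={2,3,4,5,6} D(Y)={1,2,3,4,5} D(U)={1,2,3,4}: V {2,3,4,5,6}->{2,3}; Y {1,2,3,4,5}->{1,2}; U {1,2,3,4}->{3,4}
Constraint 3 (V + U = Y) on D(V)={2,3} D(U)={3,4} D(Y)={1,2}: V {2,3}->{}; U {3,4}->{}; Y {1,2}->{}
So after all 3 constraints: D(Y) = {}

Answer: {}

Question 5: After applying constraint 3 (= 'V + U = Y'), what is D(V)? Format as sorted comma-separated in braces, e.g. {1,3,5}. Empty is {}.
Answer: {}

Derivation:
Constraint 1 (Y + U = V) on D(Y)={1,2,3,4,5,6} D(U)={1,2,3,4,6} D(V)={1,2,3,4,5,6}: Y {1,2,3,4,5,6}->{1,2,3,4,5}; U {1,2,3,4,6}->{1,2,3,4}; V {1,2,3,4,5,6}->{2,3,4,5,6}
Constraint 2 (V + Y = U) on D(V)={2,3,4,5,6} D(Y)={1,2,3,4,5} D(U)={1,2,3,4}: V {2,3,4,5,6}->{2,3}; Y {1,2,3,4,5}->{1,2}; U {1,2,3,4}->{3,4}
Constraint 3 (V + U = Y) on D(V)={2,3} D(U)={3,4} D(Y)={1,2}: V {2,3}->{}; U {3,4}->{}; Y {1,2}->{}
So after constraint 3: D(V) = {}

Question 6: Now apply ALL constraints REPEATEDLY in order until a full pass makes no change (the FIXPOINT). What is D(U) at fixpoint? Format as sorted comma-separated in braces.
Answer: {}

Derivation:
pass 0 (initial): D(U)={1,2,3,4,6}
pass 1: U {1,2,3,4,6}->{}; V {1,2,3,4,5,6}->{}; Y {1,2,3,4,5,6}->{}
pass 2: no change
Fixpoint after 2 passes: D(U) = {}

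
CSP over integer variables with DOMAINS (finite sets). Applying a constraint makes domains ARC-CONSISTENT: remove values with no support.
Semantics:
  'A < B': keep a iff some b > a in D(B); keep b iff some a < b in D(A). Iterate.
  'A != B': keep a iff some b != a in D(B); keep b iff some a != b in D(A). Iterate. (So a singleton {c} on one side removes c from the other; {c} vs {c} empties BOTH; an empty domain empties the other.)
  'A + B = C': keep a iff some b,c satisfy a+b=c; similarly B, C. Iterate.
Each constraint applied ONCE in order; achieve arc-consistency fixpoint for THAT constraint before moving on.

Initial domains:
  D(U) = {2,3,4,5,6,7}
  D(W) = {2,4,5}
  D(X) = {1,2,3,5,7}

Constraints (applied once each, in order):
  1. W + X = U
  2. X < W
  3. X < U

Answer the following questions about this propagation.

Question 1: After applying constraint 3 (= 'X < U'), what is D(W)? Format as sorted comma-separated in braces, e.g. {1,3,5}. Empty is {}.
Answer: {2,4,5}

Derivation:
Constraint 1 (W + X = U) on D(W)={2,4,5} D(X)={1,2,3,5,7} D(U)={2,3,4,5,6,7}: X {1,2,3,5,7}->{1,2,3,5}; U {2,3,4,5,6,7}->{3,4,5,6,7}
Constraint 2 (X < W) on D(X)={1,2,3,5} D(W)={2,4,5}: X {1,2,3,5}->{1,2,3}
Constraint 3 (X < U) on D(X)={1,2,3} D(U)={3,4,5,6,7}: no change
So after constraint 3: D(W) = {2,4,5}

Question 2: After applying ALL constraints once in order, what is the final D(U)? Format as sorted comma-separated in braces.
Constraint 1 (W + X = U) on D(W)={2,4,5} D(X)={1,2,3,5,7} D(U)={2,3,4,5,6,7}: X {1,2,3,5,7}->{1,2,3,5}; U {2,3,4,5,6,7}->{3,4,5,6,7}
Constraint 2 (X < W) on D(X)={1,2,3,5} D(W)={2,4,5}: X {1,2,3,5}->{1,2,3}
Constraint 3 (X < U) on D(X)={1,2,3} D(U)={3,4,5,6,7}: no change
So after all 3 constraints: D(U) = {3,4,5,6,7}

Answer: {3,4,5,6,7}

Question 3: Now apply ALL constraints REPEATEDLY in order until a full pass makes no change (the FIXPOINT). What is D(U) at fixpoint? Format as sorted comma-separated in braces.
Answer: {3,4,5,6,7}

Derivation:
pass 0 (initial): D(U)={2,3,4,5,6,7}
pass 1: U {2,3,4,5,6,7}->{3,4,5,6,7}; X {1,2,3,5,7}->{1,2,3}
pass 2: no change
Fixpoint after 2 passes: D(U) = {3,4,5,6,7}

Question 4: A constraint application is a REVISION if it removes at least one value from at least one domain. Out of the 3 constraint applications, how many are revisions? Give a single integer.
Constraint 1 (W + X = U) on D(W)={2,4,5} D(X)={1,2,3,5,7} D(U)={2,3,4,5,6,7}: X {1,2,3,5,7}->{1,2,3,5}; U {2,3,4,5,6,7}->{3,4,5,6,7} => REVISION
Constraint 2 (X < W) on D(X)={1,2,3,5} D(W)={2,4,5}: X {1,2,3,5}->{1,2,3} => REVISION
Constraint 3 (X < U) on D(X)={1,2,3} D(U)={3,4,5,6,7}: no change => not a revision
Total revisions = 2

Answer: 2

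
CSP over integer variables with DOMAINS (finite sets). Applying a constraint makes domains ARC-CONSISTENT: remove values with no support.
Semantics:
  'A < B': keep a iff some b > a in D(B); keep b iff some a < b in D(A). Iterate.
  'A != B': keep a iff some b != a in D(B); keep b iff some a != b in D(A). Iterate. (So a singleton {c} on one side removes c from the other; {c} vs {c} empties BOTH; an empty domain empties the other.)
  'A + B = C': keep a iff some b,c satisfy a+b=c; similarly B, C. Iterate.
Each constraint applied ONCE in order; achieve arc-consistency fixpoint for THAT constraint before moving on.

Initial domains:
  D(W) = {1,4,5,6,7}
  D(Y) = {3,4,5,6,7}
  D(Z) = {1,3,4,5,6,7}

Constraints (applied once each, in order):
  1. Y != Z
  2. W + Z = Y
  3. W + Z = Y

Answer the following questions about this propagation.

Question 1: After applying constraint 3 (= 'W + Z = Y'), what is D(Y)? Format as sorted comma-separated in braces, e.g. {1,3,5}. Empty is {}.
Answer: {4,5,6,7}

Derivation:
Constraint 1 (Y != Z) on D(Y)={3,4,5,6,7} D(Z)={1,3,4,5,6,7}: no change
Constraint 2 (W + Z = Y) on D(W)={1,4,5,6,7} D(Z)={1,3,4,5,6,7} D(Y)={3,4,5,6,7}: W {1,4,5,6,7}->{1,4,5,6}; Z {1,3,4,5,6,7}->{1,3,4,5,6}; Y {3,4,5,6,7}->{4,5,6,7}
Constraint 3 (W + Z = Y) on D(W)={1,4,5,6} D(Z)={1,3,4,5,6} D(Y)={4,5,6,7}: no change
So after constraint 3: D(Y) = {4,5,6,7}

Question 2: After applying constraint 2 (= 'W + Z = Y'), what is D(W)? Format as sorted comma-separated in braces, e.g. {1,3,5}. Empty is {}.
Constraint 1 (Y != Z) on D(Y)={3,4,5,6,7} D(Z)={1,3,4,5,6,7}: no change
Constraint 2 (W + Z = Y) on D(W)={1,4,5,6,7} D(Z)={1,3,4,5,6,7} D(Y)={3,4,5,6,7}: W {1,4,5,6,7}->{1,4,5,6}; Z {1,3,4,5,6,7}->{1,3,4,5,6}; Y {3,4,5,6,7}->{4,5,6,7}
So after constraint 2: D(W) = {1,4,5,6}

Answer: {1,4,5,6}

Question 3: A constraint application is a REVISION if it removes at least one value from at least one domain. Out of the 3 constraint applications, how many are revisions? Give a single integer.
Answer: 1

Derivation:
Constraint 1 (Y != Z) on D(Y)={3,4,5,6,7} D(Z)={1,3,4,5,6,7}: no change => not a revision
Constraint 2 (W + Z = Y) on D(W)={1,4,5,6,7} D(Z)={1,3,4,5,6,7} D(Y)={3,4,5,6,7}: W {1,4,5,6,7}->{1,4,5,6}; Z {1,3,4,5,6,7}->{1,3,4,5,6}; Y {3,4,5,6,7}->{4,5,6,7} => REVISION
Constraint 3 (W + Z = Y) on D(W)={1,4,5,6} D(Z)={1,3,4,5,6} D(Y)={4,5,6,7}: no change => not a revision
Total revisions = 1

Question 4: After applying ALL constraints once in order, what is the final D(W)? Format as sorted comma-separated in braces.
Constraint 1 (Y != Z) on D(Y)={3,4,5,6,7} D(Z)={1,3,4,5,6,7}: no change
Constraint 2 (W + Z = Y) on D(W)={1,4,5,6,7} D(Z)={1,3,4,5,6,7} D(Y)={3,4,5,6,7}: W {1,4,5,6,7}->{1,4,5,6}; Z {1,3,4,5,6,7}->{1,3,4,5,6}; Y {3,4,5,6,7}->{4,5,6,7}
Constraint 3 (W + Z = Y) on D(W)={1,4,5,6} D(Z)={1,3,4,5,6} D(Y)={4,5,6,7}: no change
So after all 3 constraints: D(W) = {1,4,5,6}

Answer: {1,4,5,6}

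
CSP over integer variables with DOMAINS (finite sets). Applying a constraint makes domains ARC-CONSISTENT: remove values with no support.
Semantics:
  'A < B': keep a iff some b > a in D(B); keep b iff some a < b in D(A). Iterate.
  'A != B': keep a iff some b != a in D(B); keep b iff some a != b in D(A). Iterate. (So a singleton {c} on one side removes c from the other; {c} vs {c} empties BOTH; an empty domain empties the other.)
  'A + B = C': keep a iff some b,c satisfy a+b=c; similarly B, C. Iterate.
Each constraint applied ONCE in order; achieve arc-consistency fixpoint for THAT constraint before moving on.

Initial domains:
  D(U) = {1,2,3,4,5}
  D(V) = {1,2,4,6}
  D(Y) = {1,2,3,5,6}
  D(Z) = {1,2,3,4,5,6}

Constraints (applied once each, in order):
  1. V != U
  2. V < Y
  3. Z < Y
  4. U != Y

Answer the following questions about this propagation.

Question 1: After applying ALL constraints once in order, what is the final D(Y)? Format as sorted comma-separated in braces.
Constraint 1 (V != U) on D(V)={1,2,4,6} D(U)={1,2,3,4,5}: no change
Constraint 2 (V < Y) on D(V)={1,2,4,6} D(Y)={1,2,3,5,6}: V {1,2,4,6}->{1,2,4}; Y {1,2,3,5,6}->{2,3,5,6}
Constraint 3 (Z < Y) on D(Z)={1,2,3,4,5,6} D(Y)={2,3,5,6}: Z {1,2,3,4,5,6}->{1,2,3,4,5}
Constraint 4 (U != Y) on D(U)={1,2,3,4,5} D(Y)={2,3,5,6}: no change
So after all 4 constraints: D(Y) = {2,3,5,6}

Answer: {2,3,5,6}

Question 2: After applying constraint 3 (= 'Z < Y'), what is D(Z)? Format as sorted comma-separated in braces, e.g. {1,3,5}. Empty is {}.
Answer: {1,2,3,4,5}

Derivation:
Constraint 1 (V != U) on D(V)={1,2,4,6} D(U)={1,2,3,4,5}: no change
Constraint 2 (V < Y) on D(V)={1,2,4,6} D(Y)={1,2,3,5,6}: V {1,2,4,6}->{1,2,4}; Y {1,2,3,5,6}->{2,3,5,6}
Constraint 3 (Z < Y) on D(Z)={1,2,3,4,5,6} D(Y)={2,3,5,6}: Z {1,2,3,4,5,6}->{1,2,3,4,5}
So after constraint 3: D(Z) = {1,2,3,4,5}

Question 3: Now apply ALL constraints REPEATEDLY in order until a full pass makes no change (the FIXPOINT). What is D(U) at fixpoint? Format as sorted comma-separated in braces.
pass 0 (initial): D(U)={1,2,3,4,5}
pass 1: V {1,2,4,6}->{1,2,4}; Y {1,2,3,5,6}->{2,3,5,6}; Z {1,2,3,4,5,6}->{1,2,3,4,5}
pass 2: no change
Fixpoint after 2 passes: D(U) = {1,2,3,4,5}

Answer: {1,2,3,4,5}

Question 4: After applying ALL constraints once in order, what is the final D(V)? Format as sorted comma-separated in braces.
Answer: {1,2,4}

Derivation:
Constraint 1 (V != U) on D(V)={1,2,4,6} D(U)={1,2,3,4,5}: no change
Constraint 2 (V < Y) on D(V)={1,2,4,6} D(Y)={1,2,3,5,6}: V {1,2,4,6}->{1,2,4}; Y {1,2,3,5,6}->{2,3,5,6}
Constraint 3 (Z < Y) on D(Z)={1,2,3,4,5,6} D(Y)={2,3,5,6}: Z {1,2,3,4,5,6}->{1,2,3,4,5}
Constraint 4 (U != Y) on D(U)={1,2,3,4,5} D(Y)={2,3,5,6}: no change
So after all 4 constraints: D(V) = {1,2,4}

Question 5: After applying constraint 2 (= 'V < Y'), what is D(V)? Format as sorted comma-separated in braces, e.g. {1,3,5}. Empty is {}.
Constraint 1 (V != U) on D(V)={1,2,4,6} D(U)={1,2,3,4,5}: no change
Constraint 2 (V < Y) on D(V)={1,2,4,6} D(Y)={1,2,3,5,6}: V {1,2,4,6}->{1,2,4}; Y {1,2,3,5,6}->{2,3,5,6}
So after constraint 2: D(V) = {1,2,4}

Answer: {1,2,4}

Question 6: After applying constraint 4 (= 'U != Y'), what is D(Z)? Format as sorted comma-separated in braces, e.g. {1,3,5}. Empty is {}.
Answer: {1,2,3,4,5}

Derivation:
Constraint 1 (V != U) on D(V)={1,2,4,6} D(U)={1,2,3,4,5}: no change
Constraint 2 (V < Y) on D(V)={1,2,4,6} D(Y)={1,2,3,5,6}: V {1,2,4,6}->{1,2,4}; Y {1,2,3,5,6}->{2,3,5,6}
Constraint 3 (Z < Y) on D(Z)={1,2,3,4,5,6} D(Y)={2,3,5,6}: Z {1,2,3,4,5,6}->{1,2,3,4,5}
Constraint 4 (U != Y) on D(U)={1,2,3,4,5} D(Y)={2,3,5,6}: no change
So after constraint 4: D(Z) = {1,2,3,4,5}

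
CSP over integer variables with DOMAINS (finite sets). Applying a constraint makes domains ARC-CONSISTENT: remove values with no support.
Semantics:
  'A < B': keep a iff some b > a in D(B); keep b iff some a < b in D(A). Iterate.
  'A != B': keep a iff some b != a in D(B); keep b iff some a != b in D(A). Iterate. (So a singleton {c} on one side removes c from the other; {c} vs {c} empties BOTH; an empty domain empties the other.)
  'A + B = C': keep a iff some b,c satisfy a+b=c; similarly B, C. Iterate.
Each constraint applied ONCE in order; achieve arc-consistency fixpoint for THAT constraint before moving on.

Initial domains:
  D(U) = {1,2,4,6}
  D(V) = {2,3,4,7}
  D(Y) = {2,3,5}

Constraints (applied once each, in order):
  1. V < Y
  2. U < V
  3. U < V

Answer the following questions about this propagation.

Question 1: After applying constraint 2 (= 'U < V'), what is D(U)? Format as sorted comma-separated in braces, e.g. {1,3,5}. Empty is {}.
Answer: {1,2}

Derivation:
Constraint 1 (V < Y) on D(V)={2,3,4,7} D(Y)={2,3,5}: V {2,3,4,7}->{2,3,4}; Y {2,3,5}->{3,5}
Constraint 2 (U < V) on D(U)={1,2,4,6} D(V)={2,3,4}: U {1,2,4,6}->{1,2}
So after constraint 2: D(U) = {1,2}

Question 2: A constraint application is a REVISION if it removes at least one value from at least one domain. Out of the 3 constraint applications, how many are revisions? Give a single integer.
Answer: 2

Derivation:
Constraint 1 (V < Y) on D(V)={2,3,4,7} D(Y)={2,3,5}: V {2,3,4,7}->{2,3,4}; Y {2,3,5}->{3,5} => REVISION
Constraint 2 (U < V) on D(U)={1,2,4,6} D(V)={2,3,4}: U {1,2,4,6}->{1,2} => REVISION
Constraint 3 (U < V) on D(U)={1,2} D(V)={2,3,4}: no change => not a revision
Total revisions = 2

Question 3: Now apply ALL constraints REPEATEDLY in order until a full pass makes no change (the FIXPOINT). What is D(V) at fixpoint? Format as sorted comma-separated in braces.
Answer: {2,3,4}

Derivation:
pass 0 (initial): D(V)={2,3,4,7}
pass 1: U {1,2,4,6}->{1,2}; V {2,3,4,7}->{2,3,4}; Y {2,3,5}->{3,5}
pass 2: no change
Fixpoint after 2 passes: D(V) = {2,3,4}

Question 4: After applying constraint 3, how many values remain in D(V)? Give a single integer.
Answer: 3

Derivation:
Constraint 1 (V < Y) on D(V)={2,3,4,7} D(Y)={2,3,5}: V {2,3,4,7}->{2,3,4}; Y {2,3,5}->{3,5}
Constraint 2 (U < V) on D(U)={1,2,4,6} D(V)={2,3,4}: U {1,2,4,6}->{1,2}
Constraint 3 (U < V) on D(U)={1,2} D(V)={2,3,4}: no change
So after constraint 3: D(V)={2,3,4}, size = 3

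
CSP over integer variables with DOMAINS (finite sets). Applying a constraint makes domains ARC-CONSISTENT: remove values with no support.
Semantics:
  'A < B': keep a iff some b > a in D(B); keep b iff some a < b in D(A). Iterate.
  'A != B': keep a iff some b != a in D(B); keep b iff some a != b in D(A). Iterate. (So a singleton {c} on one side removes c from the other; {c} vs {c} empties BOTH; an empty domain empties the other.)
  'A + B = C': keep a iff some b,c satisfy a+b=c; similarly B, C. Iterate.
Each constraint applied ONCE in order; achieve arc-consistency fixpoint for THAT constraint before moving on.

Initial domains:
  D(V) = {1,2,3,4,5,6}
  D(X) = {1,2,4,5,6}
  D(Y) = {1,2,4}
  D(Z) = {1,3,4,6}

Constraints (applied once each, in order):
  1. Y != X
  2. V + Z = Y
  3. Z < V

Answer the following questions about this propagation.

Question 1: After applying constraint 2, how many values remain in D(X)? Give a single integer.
Constraint 1 (Y != X) on D(Y)={1,2,4} D(X)={1,2,4,5,6}: no change
Constraint 2 (V + Z = Y) on D(V)={1,2,3,4,5,6} D(Z)={1,3,4,6} D(Y)={1,2,4}: V {1,2,3,4,5,6}->{1,3}; Z {1,3,4,6}->{1,3}; Y {1,2,4}->{2,4}
So after constraint 2: D(X)={1,2,4,5,6}, size = 5

Answer: 5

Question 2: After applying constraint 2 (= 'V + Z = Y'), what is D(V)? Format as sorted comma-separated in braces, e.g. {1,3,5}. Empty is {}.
Answer: {1,3}

Derivation:
Constraint 1 (Y != X) on D(Y)={1,2,4} D(X)={1,2,4,5,6}: no change
Constraint 2 (V + Z = Y) on D(V)={1,2,3,4,5,6} D(Z)={1,3,4,6} D(Y)={1,2,4}: V {1,2,3,4,5,6}->{1,3}; Z {1,3,4,6}->{1,3}; Y {1,2,4}->{2,4}
So after constraint 2: D(V) = {1,3}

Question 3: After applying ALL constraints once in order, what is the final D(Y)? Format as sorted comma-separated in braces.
Constraint 1 (Y != X) on D(Y)={1,2,4} D(X)={1,2,4,5,6}: no change
Constraint 2 (V + Z = Y) on D(V)={1,2,3,4,5,6} D(Z)={1,3,4,6} D(Y)={1,2,4}: V {1,2,3,4,5,6}->{1,3}; Z {1,3,4,6}->{1,3}; Y {1,2,4}->{2,4}
Constraint 3 (Z < V) on D(Z)={1,3} D(V)={1,3}: Z {1,3}->{1}; V {1,3}->{3}
So after all 3 constraints: D(Y) = {2,4}

Answer: {2,4}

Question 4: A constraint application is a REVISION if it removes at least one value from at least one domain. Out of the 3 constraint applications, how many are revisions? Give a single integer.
Constraint 1 (Y != X) on D(Y)={1,2,4} D(X)={1,2,4,5,6}: no change => not a revision
Constraint 2 (V + Z = Y) on D(V)={1,2,3,4,5,6} D(Z)={1,3,4,6} D(Y)={1,2,4}: V {1,2,3,4,5,6}->{1,3}; Z {1,3,4,6}->{1,3}; Y {1,2,4}->{2,4} => REVISION
Constraint 3 (Z < V) on D(Z)={1,3} D(V)={1,3}: Z {1,3}->{1}; V {1,3}->{3} => REVISION
Total revisions = 2

Answer: 2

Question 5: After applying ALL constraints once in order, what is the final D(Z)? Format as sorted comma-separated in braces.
Answer: {1}

Derivation:
Constraint 1 (Y != X) on D(Y)={1,2,4} D(X)={1,2,4,5,6}: no change
Constraint 2 (V + Z = Y) on D(V)={1,2,3,4,5,6} D(Z)={1,3,4,6} D(Y)={1,2,4}: V {1,2,3,4,5,6}->{1,3}; Z {1,3,4,6}->{1,3}; Y {1,2,4}->{2,4}
Constraint 3 (Z < V) on D(Z)={1,3} D(V)={1,3}: Z {1,3}->{1}; V {1,3}->{3}
So after all 3 constraints: D(Z) = {1}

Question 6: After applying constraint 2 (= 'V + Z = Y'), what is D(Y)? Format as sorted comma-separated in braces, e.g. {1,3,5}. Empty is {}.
Answer: {2,4}

Derivation:
Constraint 1 (Y != X) on D(Y)={1,2,4} D(X)={1,2,4,5,6}: no change
Constraint 2 (V + Z = Y) on D(V)={1,2,3,4,5,6} D(Z)={1,3,4,6} D(Y)={1,2,4}: V {1,2,3,4,5,6}->{1,3}; Z {1,3,4,6}->{1,3}; Y {1,2,4}->{2,4}
So after constraint 2: D(Y) = {2,4}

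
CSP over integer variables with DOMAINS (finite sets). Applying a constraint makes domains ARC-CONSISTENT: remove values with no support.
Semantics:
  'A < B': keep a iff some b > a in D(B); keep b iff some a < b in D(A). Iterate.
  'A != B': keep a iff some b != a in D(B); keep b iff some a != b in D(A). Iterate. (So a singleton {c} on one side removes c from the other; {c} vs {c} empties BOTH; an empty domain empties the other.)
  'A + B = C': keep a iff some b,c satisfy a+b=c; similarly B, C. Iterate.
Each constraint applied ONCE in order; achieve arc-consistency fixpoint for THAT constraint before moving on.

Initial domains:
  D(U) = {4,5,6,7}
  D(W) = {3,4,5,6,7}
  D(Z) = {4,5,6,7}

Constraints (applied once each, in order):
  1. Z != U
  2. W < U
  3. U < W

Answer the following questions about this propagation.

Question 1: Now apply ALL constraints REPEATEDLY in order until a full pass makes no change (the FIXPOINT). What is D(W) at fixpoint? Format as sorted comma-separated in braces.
Answer: {}

Derivation:
pass 0 (initial): D(W)={3,4,5,6,7}
pass 1: U {4,5,6,7}->{4,5}; W {3,4,5,6,7}->{5,6}
pass 2: U {4,5}->{}; W {5,6}->{}
pass 3: Z {4,5,6,7}->{}
pass 4: no change
Fixpoint after 4 passes: D(W) = {}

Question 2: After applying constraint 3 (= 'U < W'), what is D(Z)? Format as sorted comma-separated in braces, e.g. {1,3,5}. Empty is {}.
Constraint 1 (Z != U) on D(Z)={4,5,6,7} D(U)={4,5,6,7}: no change
Constraint 2 (W < U) on D(W)={3,4,5,6,7} D(U)={4,5,6,7}: W {3,4,5,6,7}->{3,4,5,6}
Constraint 3 (U < W) on D(U)={4,5,6,7} D(W)={3,4,5,6}: U {4,5,6,7}->{4,5}; W {3,4,5,6}->{5,6}
So after constraint 3: D(Z) = {4,5,6,7}

Answer: {4,5,6,7}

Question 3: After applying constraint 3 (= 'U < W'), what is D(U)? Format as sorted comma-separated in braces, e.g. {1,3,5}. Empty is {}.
Constraint 1 (Z != U) on D(Z)={4,5,6,7} D(U)={4,5,6,7}: no change
Constraint 2 (W < U) on D(W)={3,4,5,6,7} D(U)={4,5,6,7}: W {3,4,5,6,7}->{3,4,5,6}
Constraint 3 (U < W) on D(U)={4,5,6,7} D(W)={3,4,5,6}: U {4,5,6,7}->{4,5}; W {3,4,5,6}->{5,6}
So after constraint 3: D(U) = {4,5}

Answer: {4,5}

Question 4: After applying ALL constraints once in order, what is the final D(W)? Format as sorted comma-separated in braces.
Answer: {5,6}

Derivation:
Constraint 1 (Z != U) on D(Z)={4,5,6,7} D(U)={4,5,6,7}: no change
Constraint 2 (W < U) on D(W)={3,4,5,6,7} D(U)={4,5,6,7}: W {3,4,5,6,7}->{3,4,5,6}
Constraint 3 (U < W) on D(U)={4,5,6,7} D(W)={3,4,5,6}: U {4,5,6,7}->{4,5}; W {3,4,5,6}->{5,6}
So after all 3 constraints: D(W) = {5,6}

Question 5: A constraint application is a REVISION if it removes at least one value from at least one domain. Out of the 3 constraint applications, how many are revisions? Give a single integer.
Constraint 1 (Z != U) on D(Z)={4,5,6,7} D(U)={4,5,6,7}: no change => not a revision
Constraint 2 (W < U) on D(W)={3,4,5,6,7} D(U)={4,5,6,7}: W {3,4,5,6,7}->{3,4,5,6} => REVISION
Constraint 3 (U < W) on D(U)={4,5,6,7} D(W)={3,4,5,6}: U {4,5,6,7}->{4,5}; W {3,4,5,6}->{5,6} => REVISION
Total revisions = 2

Answer: 2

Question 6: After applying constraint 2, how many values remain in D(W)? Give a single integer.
Answer: 4

Derivation:
Constraint 1 (Z != U) on D(Z)={4,5,6,7} D(U)={4,5,6,7}: no change
Constraint 2 (W < U) on D(W)={3,4,5,6,7} D(U)={4,5,6,7}: W {3,4,5,6,7}->{3,4,5,6}
So after constraint 2: D(W)={3,4,5,6}, size = 4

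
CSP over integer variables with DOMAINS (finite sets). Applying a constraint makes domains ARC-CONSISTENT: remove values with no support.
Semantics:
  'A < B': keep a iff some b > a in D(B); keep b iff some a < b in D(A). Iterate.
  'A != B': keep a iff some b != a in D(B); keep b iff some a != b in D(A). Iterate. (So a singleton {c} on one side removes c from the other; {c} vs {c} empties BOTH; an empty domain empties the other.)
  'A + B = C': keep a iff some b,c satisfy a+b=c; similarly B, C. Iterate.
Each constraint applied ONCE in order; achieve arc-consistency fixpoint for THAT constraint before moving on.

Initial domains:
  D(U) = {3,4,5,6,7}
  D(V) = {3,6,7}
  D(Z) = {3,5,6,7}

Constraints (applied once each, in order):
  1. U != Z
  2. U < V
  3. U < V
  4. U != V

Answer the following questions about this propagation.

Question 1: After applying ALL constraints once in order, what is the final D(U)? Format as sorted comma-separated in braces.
Constraint 1 (U != Z) on D(U)={3,4,5,6,7} D(Z)={3,5,6,7}: no change
Constraint 2 (U < V) on D(U)={3,4,5,6,7} D(V)={3,6,7}: U {3,4,5,6,7}->{3,4,5,6}; V {3,6,7}->{6,7}
Constraint 3 (U < V) on D(U)={3,4,5,6} D(V)={6,7}: no change
Constraint 4 (U != V) on D(U)={3,4,5,6} D(V)={6,7}: no change
So after all 4 constraints: D(U) = {3,4,5,6}

Answer: {3,4,5,6}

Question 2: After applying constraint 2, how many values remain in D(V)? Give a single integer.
Answer: 2

Derivation:
Constraint 1 (U != Z) on D(U)={3,4,5,6,7} D(Z)={3,5,6,7}: no change
Constraint 2 (U < V) on D(U)={3,4,5,6,7} D(V)={3,6,7}: U {3,4,5,6,7}->{3,4,5,6}; V {3,6,7}->{6,7}
So after constraint 2: D(V)={6,7}, size = 2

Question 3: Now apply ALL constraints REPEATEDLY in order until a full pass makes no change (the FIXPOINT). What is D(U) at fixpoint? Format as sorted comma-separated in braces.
Answer: {3,4,5,6}

Derivation:
pass 0 (initial): D(U)={3,4,5,6,7}
pass 1: U {3,4,5,6,7}->{3,4,5,6}; V {3,6,7}->{6,7}
pass 2: no change
Fixpoint after 2 passes: D(U) = {3,4,5,6}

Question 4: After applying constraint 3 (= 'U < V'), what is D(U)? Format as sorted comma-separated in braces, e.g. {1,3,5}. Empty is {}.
Constraint 1 (U != Z) on D(U)={3,4,5,6,7} D(Z)={3,5,6,7}: no change
Constraint 2 (U < V) on D(U)={3,4,5,6,7} D(V)={3,6,7}: U {3,4,5,6,7}->{3,4,5,6}; V {3,6,7}->{6,7}
Constraint 3 (U < V) on D(U)={3,4,5,6} D(V)={6,7}: no change
So after constraint 3: D(U) = {3,4,5,6}

Answer: {3,4,5,6}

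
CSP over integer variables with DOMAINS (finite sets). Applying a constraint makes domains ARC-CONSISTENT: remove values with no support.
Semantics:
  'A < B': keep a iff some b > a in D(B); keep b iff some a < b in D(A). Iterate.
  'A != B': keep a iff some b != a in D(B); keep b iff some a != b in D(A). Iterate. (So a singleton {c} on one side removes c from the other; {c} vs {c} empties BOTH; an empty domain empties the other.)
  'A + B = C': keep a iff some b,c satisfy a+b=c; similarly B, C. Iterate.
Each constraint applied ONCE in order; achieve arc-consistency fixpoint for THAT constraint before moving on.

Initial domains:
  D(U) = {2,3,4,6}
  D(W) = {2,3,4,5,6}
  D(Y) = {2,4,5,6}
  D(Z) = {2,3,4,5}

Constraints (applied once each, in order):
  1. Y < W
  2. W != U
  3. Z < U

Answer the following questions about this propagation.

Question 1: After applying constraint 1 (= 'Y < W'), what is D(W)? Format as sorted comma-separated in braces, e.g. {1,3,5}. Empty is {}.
Constraint 1 (Y < W) on D(Y)={2,4,5,6} D(W)={2,3,4,5,6}: Y {2,4,5,6}->{2,4,5}; W {2,3,4,5,6}->{3,4,5,6}
So after constraint 1: D(W) = {3,4,5,6}

Answer: {3,4,5,6}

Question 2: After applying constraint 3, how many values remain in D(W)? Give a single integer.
Answer: 4

Derivation:
Constraint 1 (Y < W) on D(Y)={2,4,5,6} D(W)={2,3,4,5,6}: Y {2,4,5,6}->{2,4,5}; W {2,3,4,5,6}->{3,4,5,6}
Constraint 2 (W != U) on D(W)={3,4,5,6} D(U)={2,3,4,6}: no change
Constraint 3 (Z < U) on D(Z)={2,3,4,5} D(U)={2,3,4,6}: U {2,3,4,6}->{3,4,6}
So after constraint 3: D(W)={3,4,5,6}, size = 4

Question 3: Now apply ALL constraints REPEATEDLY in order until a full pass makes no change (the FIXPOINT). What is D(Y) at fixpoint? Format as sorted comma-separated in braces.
pass 0 (initial): D(Y)={2,4,5,6}
pass 1: U {2,3,4,6}->{3,4,6}; W {2,3,4,5,6}->{3,4,5,6}; Y {2,4,5,6}->{2,4,5}
pass 2: no change
Fixpoint after 2 passes: D(Y) = {2,4,5}

Answer: {2,4,5}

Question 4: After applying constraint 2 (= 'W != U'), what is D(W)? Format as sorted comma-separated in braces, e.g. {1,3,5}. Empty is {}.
Answer: {3,4,5,6}

Derivation:
Constraint 1 (Y < W) on D(Y)={2,4,5,6} D(W)={2,3,4,5,6}: Y {2,4,5,6}->{2,4,5}; W {2,3,4,5,6}->{3,4,5,6}
Constraint 2 (W != U) on D(W)={3,4,5,6} D(U)={2,3,4,6}: no change
So after constraint 2: D(W) = {3,4,5,6}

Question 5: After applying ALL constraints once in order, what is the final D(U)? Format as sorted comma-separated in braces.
Answer: {3,4,6}

Derivation:
Constraint 1 (Y < W) on D(Y)={2,4,5,6} D(W)={2,3,4,5,6}: Y {2,4,5,6}->{2,4,5}; W {2,3,4,5,6}->{3,4,5,6}
Constraint 2 (W != U) on D(W)={3,4,5,6} D(U)={2,3,4,6}: no change
Constraint 3 (Z < U) on D(Z)={2,3,4,5} D(U)={2,3,4,6}: U {2,3,4,6}->{3,4,6}
So after all 3 constraints: D(U) = {3,4,6}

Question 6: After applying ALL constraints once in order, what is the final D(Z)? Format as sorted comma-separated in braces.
Answer: {2,3,4,5}

Derivation:
Constraint 1 (Y < W) on D(Y)={2,4,5,6} D(W)={2,3,4,5,6}: Y {2,4,5,6}->{2,4,5}; W {2,3,4,5,6}->{3,4,5,6}
Constraint 2 (W != U) on D(W)={3,4,5,6} D(U)={2,3,4,6}: no change
Constraint 3 (Z < U) on D(Z)={2,3,4,5} D(U)={2,3,4,6}: U {2,3,4,6}->{3,4,6}
So after all 3 constraints: D(Z) = {2,3,4,5}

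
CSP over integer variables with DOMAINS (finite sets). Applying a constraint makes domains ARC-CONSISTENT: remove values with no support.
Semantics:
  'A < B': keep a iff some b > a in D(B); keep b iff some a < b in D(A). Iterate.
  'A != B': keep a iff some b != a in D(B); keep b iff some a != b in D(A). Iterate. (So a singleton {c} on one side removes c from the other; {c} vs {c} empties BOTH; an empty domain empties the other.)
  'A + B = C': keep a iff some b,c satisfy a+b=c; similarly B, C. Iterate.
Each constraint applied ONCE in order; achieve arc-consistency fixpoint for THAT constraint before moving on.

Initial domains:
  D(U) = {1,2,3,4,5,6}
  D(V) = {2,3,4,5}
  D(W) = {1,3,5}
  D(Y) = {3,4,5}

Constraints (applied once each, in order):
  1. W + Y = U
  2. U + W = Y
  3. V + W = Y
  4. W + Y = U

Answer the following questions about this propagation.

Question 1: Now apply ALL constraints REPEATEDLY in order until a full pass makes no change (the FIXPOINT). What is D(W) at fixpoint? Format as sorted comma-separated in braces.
Answer: {}

Derivation:
pass 0 (initial): D(W)={1,3,5}
pass 1: U {1,2,3,4,5,6}->{}; V {2,3,4,5}->{4}; W {1,3,5}->{}; Y {3,4,5}->{}
pass 2: V {4}->{}
pass 3: no change
Fixpoint after 3 passes: D(W) = {}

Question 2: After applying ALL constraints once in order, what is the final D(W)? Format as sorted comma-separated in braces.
Answer: {}

Derivation:
Constraint 1 (W + Y = U) on D(W)={1,3,5} D(Y)={3,4,5} D(U)={1,2,3,4,5,6}: W {1,3,5}->{1,3}; U {1,2,3,4,5,6}->{4,5,6}
Constraint 2 (U + W = Y) on D(U)={4,5,6} D(W)={1,3} D(Y)={3,4,5}: U {4,5,6}->{4}; W {1,3}->{1}; Y {3,4,5}->{5}
Constraint 3 (V + W = Y) on D(V)={2,3,4,5} D(W)={1} D(Y)={5}: V {2,3,4,5}->{4}
Constraint 4 (W + Y = U) on D(W)={1} D(Y)={5} D(U)={4}: W {1}->{}; Y {5}->{}; U {4}->{}
So after all 4 constraints: D(W) = {}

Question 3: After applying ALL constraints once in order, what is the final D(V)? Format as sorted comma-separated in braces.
Answer: {4}

Derivation:
Constraint 1 (W + Y = U) on D(W)={1,3,5} D(Y)={3,4,5} D(U)={1,2,3,4,5,6}: W {1,3,5}->{1,3}; U {1,2,3,4,5,6}->{4,5,6}
Constraint 2 (U + W = Y) on D(U)={4,5,6} D(W)={1,3} D(Y)={3,4,5}: U {4,5,6}->{4}; W {1,3}->{1}; Y {3,4,5}->{5}
Constraint 3 (V + W = Y) on D(V)={2,3,4,5} D(W)={1} D(Y)={5}: V {2,3,4,5}->{4}
Constraint 4 (W + Y = U) on D(W)={1} D(Y)={5} D(U)={4}: W {1}->{}; Y {5}->{}; U {4}->{}
So after all 4 constraints: D(V) = {4}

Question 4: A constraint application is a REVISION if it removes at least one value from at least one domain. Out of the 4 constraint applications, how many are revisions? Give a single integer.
Constraint 1 (W + Y = U) on D(W)={1,3,5} D(Y)={3,4,5} D(U)={1,2,3,4,5,6}: W {1,3,5}->{1,3}; U {1,2,3,4,5,6}->{4,5,6} => REVISION
Constraint 2 (U + W = Y) on D(U)={4,5,6} D(W)={1,3} D(Y)={3,4,5}: U {4,5,6}->{4}; W {1,3}->{1}; Y {3,4,5}->{5} => REVISION
Constraint 3 (V + W = Y) on D(V)={2,3,4,5} D(W)={1} D(Y)={5}: V {2,3,4,5}->{4} => REVISION
Constraint 4 (W + Y = U) on D(W)={1} D(Y)={5} D(U)={4}: W {1}->{}; Y {5}->{}; U {4}->{} => REVISION
Total revisions = 4

Answer: 4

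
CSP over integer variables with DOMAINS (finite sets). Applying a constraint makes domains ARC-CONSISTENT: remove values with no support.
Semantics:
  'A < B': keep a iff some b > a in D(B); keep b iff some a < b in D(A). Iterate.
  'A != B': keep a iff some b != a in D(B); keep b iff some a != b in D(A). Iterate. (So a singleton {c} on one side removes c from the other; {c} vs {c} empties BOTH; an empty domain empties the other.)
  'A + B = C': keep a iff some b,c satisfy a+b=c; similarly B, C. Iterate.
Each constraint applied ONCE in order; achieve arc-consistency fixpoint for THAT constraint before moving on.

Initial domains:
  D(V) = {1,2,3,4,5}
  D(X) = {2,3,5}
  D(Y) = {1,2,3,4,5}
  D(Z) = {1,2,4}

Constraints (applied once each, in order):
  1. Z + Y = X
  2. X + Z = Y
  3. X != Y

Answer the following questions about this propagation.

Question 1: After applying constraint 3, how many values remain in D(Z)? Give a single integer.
Answer: 2

Derivation:
Constraint 1 (Z + Y = X) on D(Z)={1,2,4} D(Y)={1,2,3,4,5} D(X)={2,3,5}: Y {1,2,3,4,5}->{1,2,3,4}
Constraint 2 (X + Z = Y) on D(X)={2,3,5} D(Z)={1,2,4} D(Y)={1,2,3,4}: X {2,3,5}->{2,3}; Z {1,2,4}->{1,2}; Y {1,2,3,4}->{3,4}
Constraint 3 (X != Y) on D(X)={2,3} D(Y)={3,4}: no change
So after constraint 3: D(Z)={1,2}, size = 2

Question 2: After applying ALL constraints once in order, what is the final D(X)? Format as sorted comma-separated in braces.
Answer: {2,3}

Derivation:
Constraint 1 (Z + Y = X) on D(Z)={1,2,4} D(Y)={1,2,3,4,5} D(X)={2,3,5}: Y {1,2,3,4,5}->{1,2,3,4}
Constraint 2 (X + Z = Y) on D(X)={2,3,5} D(Z)={1,2,4} D(Y)={1,2,3,4}: X {2,3,5}->{2,3}; Z {1,2,4}->{1,2}; Y {1,2,3,4}->{3,4}
Constraint 3 (X != Y) on D(X)={2,3} D(Y)={3,4}: no change
So after all 3 constraints: D(X) = {2,3}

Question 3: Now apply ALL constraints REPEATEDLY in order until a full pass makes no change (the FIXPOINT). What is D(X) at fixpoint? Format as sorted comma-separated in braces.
pass 0 (initial): D(X)={2,3,5}
pass 1: X {2,3,5}->{2,3}; Y {1,2,3,4,5}->{3,4}; Z {1,2,4}->{1,2}
pass 2: X {2,3}->{}; Y {3,4}->{}; Z {1,2}->{}
pass 3: no change
Fixpoint after 3 passes: D(X) = {}

Answer: {}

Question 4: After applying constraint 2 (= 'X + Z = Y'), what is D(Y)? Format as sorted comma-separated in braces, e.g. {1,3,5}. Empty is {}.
Constraint 1 (Z + Y = X) on D(Z)={1,2,4} D(Y)={1,2,3,4,5} D(X)={2,3,5}: Y {1,2,3,4,5}->{1,2,3,4}
Constraint 2 (X + Z = Y) on D(X)={2,3,5} D(Z)={1,2,4} D(Y)={1,2,3,4}: X {2,3,5}->{2,3}; Z {1,2,4}->{1,2}; Y {1,2,3,4}->{3,4}
So after constraint 2: D(Y) = {3,4}

Answer: {3,4}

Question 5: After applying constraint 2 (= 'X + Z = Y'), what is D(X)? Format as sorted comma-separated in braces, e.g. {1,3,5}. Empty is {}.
Answer: {2,3}

Derivation:
Constraint 1 (Z + Y = X) on D(Z)={1,2,4} D(Y)={1,2,3,4,5} D(X)={2,3,5}: Y {1,2,3,4,5}->{1,2,3,4}
Constraint 2 (X + Z = Y) on D(X)={2,3,5} D(Z)={1,2,4} D(Y)={1,2,3,4}: X {2,3,5}->{2,3}; Z {1,2,4}->{1,2}; Y {1,2,3,4}->{3,4}
So after constraint 2: D(X) = {2,3}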